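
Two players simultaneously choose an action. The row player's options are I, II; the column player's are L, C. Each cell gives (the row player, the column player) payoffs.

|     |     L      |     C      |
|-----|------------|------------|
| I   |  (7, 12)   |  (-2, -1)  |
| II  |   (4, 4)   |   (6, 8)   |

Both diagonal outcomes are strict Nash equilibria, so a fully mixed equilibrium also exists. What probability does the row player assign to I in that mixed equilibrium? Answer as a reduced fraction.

The row player's mix p on I must make the column player indifferent between L and C.
The column player's payoff from L: 12p + 4(1−p). From C: (-1)p + 8(1−p).
Set equal: 13p = 4(1−p) → p = 4/17.

4/17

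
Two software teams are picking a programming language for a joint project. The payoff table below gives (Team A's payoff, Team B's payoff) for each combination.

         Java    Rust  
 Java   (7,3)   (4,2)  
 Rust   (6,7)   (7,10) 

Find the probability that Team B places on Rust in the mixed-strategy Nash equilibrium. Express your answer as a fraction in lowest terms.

1/4

Team B's mix q on Java must make Team A indifferent between Java and Rust.
Team A's payoff from Java: 7q + 4(1−q). From Rust: 6q + 7(1−q).
Set equal: 1q = 3(1−q) → q = 3/4.
Probability on Rust is 1 − 3/4 = 1/4.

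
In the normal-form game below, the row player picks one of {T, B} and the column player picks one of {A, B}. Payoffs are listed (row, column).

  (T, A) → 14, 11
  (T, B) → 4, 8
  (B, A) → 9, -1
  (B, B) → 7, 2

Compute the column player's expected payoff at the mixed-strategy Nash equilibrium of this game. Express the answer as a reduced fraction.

The row player mixes with probability p on T, chosen so the column player is indifferent: 11p + (-1)(1−p) = 8p + 2(1−p) gives p = 1/2.
The column player's expected payoff is 11·1/2 + (-1)·1/2 = 5.

5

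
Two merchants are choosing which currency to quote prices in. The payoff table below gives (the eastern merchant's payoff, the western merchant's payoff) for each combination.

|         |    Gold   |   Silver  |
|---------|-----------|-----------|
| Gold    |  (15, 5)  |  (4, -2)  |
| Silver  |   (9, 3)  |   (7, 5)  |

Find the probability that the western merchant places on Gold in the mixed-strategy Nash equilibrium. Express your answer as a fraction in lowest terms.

1/3

The western merchant's mix q on Gold must make the eastern merchant indifferent between Gold and Silver.
The eastern merchant's payoff from Gold: 15q + 4(1−q). From Silver: 9q + 7(1−q).
Set equal: 6q = 3(1−q) → q = 3/9 = 1/3.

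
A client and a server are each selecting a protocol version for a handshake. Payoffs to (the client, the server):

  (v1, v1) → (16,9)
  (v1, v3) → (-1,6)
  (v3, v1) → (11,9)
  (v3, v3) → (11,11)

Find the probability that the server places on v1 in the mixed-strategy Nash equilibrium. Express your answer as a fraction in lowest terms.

12/17

The server's mix q on v1 must make the client indifferent between v1 and v3.
The client's payoff from v1: 16q + (-1)(1−q). From v3: 11q + 11(1−q).
Set equal: 5q = 12(1−q) → q = 12/17.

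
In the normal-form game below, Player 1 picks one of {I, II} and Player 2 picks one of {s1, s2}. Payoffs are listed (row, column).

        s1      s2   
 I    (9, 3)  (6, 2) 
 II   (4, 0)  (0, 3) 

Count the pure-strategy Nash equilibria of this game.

(I, s1): Player 1 gets 9 (best alternative 4); Player 2 gets 3 (best alternative 2). Neither deviates — NE.
(II, s2) is not a NE: Player 1 would switch to I (6 > 0).
No other cell survives both best-response checks, so there is 1 pure NE.

1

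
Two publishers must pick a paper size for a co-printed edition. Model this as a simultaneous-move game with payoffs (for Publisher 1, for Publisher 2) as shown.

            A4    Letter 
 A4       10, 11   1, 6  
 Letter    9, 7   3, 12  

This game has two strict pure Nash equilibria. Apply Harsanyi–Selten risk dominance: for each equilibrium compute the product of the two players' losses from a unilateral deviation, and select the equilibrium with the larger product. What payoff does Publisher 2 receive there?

At both A4: Publisher 1 loses 10 − 9 = 1 by deviating; Publisher 2 loses 11 − 6 = 5. Product = 1·5 = 5.
At both Letter: Publisher 1 loses 3 − 1 = 2 by deviating; Publisher 2 loses 12 − 7 = 5. Product = 2·5 = 10.
10 > 5, so both Letter is risk-dominant. Publisher 2's payoff there is 12.

12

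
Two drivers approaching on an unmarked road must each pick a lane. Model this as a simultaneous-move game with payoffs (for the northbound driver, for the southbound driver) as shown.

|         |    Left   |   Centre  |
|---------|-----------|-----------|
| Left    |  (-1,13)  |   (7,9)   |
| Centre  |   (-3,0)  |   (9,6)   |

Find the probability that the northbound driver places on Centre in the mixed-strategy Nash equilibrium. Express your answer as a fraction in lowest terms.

2/5

The northbound driver's mix p on Left must make the southbound driver indifferent between Left and Centre.
The southbound driver's payoff from Left: 13p + 0(1−p). From Centre: 9p + 6(1−p).
Set equal: 4p = 6(1−p) → p = 6/10 = 3/5.
Probability on Centre is 1 − 3/5 = 2/5.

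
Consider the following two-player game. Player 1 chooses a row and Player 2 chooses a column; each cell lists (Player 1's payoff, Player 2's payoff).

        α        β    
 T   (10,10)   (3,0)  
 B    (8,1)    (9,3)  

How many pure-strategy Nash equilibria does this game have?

(T, α): Player 1 gets 10 (best alternative 8); Player 2 gets 10 (best alternative 0). Neither deviates — NE.
(B, β): Player 1 gets 9 (best alternative 3); Player 2 gets 3 (best alternative 1). Neither deviates — NE.
(T, β) is not a NE: Player 1 would switch to B (9 > 3).
No other cell survives both best-response checks, so there are 2 pure NE.

2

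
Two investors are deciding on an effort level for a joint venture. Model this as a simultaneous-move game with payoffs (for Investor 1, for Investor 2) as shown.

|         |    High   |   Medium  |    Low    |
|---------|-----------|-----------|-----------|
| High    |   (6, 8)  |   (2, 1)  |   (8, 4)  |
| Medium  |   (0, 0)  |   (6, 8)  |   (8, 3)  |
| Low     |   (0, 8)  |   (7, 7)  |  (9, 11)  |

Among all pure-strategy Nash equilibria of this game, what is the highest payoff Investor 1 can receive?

9

Both High is a pure NE (Investor 1: 6 ≥ 0; Investor 2: 8 ≥ 4). Investor 1 gets 6.
Both Low is a pure NE (Investor 1: 9 ≥ 8; Investor 2: 11 ≥ 8). Investor 1 gets 9.
Every other cell has a profitable deviation for at least one player. Highest of {6, 9} is 9.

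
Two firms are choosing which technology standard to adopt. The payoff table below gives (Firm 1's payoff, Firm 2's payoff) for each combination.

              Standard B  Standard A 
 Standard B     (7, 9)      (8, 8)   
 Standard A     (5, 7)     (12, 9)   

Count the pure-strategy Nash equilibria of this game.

2

Both Standard B: Firm 1 gets 7 (best alternative 5); Firm 2 gets 9 (best alternative 8). Neither deviates — NE.
Both Standard A: Firm 1 gets 12 (best alternative 8); Firm 2 gets 9 (best alternative 7). Neither deviates — NE.
(Standard B, Standard A) is not a NE: Firm 1 would switch to Standard A (12 > 8).
No other cell survives both best-response checks, so there are 2 pure NE.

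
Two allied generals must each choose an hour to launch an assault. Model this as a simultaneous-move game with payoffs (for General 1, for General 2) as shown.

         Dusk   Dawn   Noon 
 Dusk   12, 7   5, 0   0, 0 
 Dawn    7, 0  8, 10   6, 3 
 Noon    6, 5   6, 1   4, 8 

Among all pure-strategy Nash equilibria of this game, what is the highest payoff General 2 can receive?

10

Both Dusk is a pure NE (General 1: 12 ≥ 7; General 2: 7 ≥ 0). General 2 gets 7.
Both Dawn is a pure NE (General 1: 8 ≥ 6; General 2: 10 ≥ 3). General 2 gets 10.
Every other cell has a profitable deviation for at least one player. Highest of {7, 10} is 10.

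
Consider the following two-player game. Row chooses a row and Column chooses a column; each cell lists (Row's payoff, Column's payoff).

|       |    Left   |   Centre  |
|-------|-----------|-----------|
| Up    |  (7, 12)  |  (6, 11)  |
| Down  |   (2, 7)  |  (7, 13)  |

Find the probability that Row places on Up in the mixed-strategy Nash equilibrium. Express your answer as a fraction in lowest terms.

Row's mix p on Up must make Column indifferent between Left and Centre.
Column's payoff from Left: 12p + 7(1−p). From Centre: 11p + 13(1−p).
Set equal: 1p = 6(1−p) → p = 6/7.

6/7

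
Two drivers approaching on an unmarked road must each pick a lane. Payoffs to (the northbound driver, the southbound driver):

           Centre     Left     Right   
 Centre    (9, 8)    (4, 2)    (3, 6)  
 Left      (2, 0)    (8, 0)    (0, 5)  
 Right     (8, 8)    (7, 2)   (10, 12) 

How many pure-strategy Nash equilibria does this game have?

Both Centre: the northbound driver gets 9 (best alternative 8); the southbound driver gets 8 (best alternative 6). Neither deviates — NE.
Both Right: the northbound driver gets 10 (best alternative 3); the southbound driver gets 12 (best alternative 8). Neither deviates — NE.
Both Left is not a NE: the southbound driver would switch to Right (5 > 0).
No other cell survives both best-response checks, so there are 2 pure NE.

2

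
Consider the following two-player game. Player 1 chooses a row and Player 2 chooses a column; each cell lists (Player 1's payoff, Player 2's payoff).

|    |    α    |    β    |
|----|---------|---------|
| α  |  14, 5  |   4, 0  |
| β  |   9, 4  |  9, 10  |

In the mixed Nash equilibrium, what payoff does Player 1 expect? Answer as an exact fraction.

9

Player 2 mixes with probability q on α, chosen so Player 1 is indifferent: 14q + 4(1−q) = 9q + 9(1−q) gives q = 1/2.
Player 1's expected payoff (from either row, since indifferent) is 14·1/2 + 4·1/2 = 9.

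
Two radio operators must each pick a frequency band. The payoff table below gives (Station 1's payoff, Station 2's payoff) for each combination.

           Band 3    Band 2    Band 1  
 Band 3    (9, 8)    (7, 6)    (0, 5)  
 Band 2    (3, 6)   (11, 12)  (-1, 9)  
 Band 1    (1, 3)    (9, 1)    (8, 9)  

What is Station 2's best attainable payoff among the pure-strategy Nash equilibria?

Both Band 3 is a pure NE (Station 1: 9 ≥ 3; Station 2: 8 ≥ 6). Station 2 gets 8.
Both Band 2 is a pure NE (Station 1: 11 ≥ 9; Station 2: 12 ≥ 9). Station 2 gets 12.
Both Band 1 is a pure NE (Station 1: 8 ≥ 0; Station 2: 9 ≥ 3). Station 2 gets 9.
Every other cell has a profitable deviation for at least one player. Highest of {8, 12, 9} is 12.

12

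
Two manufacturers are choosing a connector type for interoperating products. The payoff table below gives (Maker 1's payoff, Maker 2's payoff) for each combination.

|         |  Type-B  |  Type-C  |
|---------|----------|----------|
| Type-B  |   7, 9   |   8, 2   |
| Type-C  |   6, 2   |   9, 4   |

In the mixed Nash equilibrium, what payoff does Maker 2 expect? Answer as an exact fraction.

Maker 1 mixes with probability p on Type-B, chosen so Maker 2 is indifferent: 9p + 2(1−p) = 2p + 4(1−p) gives p = 2/9.
Maker 2's expected payoff is 9·2/9 + 2·7/9 = 32/9.

32/9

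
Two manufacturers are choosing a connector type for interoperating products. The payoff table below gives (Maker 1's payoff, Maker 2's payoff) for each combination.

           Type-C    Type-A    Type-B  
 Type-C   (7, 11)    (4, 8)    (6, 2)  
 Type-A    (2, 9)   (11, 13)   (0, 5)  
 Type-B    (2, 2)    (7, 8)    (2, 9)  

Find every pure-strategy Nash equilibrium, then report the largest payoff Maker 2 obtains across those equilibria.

Both Type-C is a pure NE (Maker 1: 7 ≥ 2; Maker 2: 11 ≥ 8). Maker 2 gets 11.
Both Type-A is a pure NE (Maker 1: 11 ≥ 7; Maker 2: 13 ≥ 9). Maker 2 gets 13.
Every other cell has a profitable deviation for at least one player. Highest of {11, 13} is 13.

13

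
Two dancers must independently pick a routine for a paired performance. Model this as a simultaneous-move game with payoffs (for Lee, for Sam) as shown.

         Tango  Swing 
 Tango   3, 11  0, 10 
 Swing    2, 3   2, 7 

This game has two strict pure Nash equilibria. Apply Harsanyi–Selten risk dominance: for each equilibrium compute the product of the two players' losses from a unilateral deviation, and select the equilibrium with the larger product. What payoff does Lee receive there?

2

At both Tango: Lee loses 3 − 2 = 1 by deviating; Sam loses 11 − 10 = 1. Product = 1·1 = 1.
At both Swing: Lee loses 2 − 0 = 2 by deviating; Sam loses 7 − 3 = 4. Product = 2·4 = 8.
8 > 1, so both Swing is risk-dominant. Lee's payoff there is 2.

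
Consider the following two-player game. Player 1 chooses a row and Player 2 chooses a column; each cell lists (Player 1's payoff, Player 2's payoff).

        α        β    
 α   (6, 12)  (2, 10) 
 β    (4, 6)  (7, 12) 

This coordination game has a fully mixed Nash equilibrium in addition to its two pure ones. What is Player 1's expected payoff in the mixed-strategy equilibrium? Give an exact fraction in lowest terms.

34/7

Player 2 mixes with probability q on α, chosen so Player 1 is indifferent: 6q + 2(1−q) = 4q + 7(1−q) gives q = 5/7.
Player 1's expected payoff (from either row, since indifferent) is 6·5/7 + 2·2/7 = 34/7.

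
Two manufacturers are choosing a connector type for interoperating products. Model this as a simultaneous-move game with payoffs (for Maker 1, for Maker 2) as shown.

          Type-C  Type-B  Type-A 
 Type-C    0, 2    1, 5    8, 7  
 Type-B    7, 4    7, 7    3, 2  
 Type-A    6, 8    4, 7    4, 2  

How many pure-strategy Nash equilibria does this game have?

(Type-C, Type-A): Maker 1 gets 8 (best alternative 4); Maker 2 gets 7 (best alternative 5). Neither deviates — NE.
Both Type-B: Maker 1 gets 7 (best alternative 4); Maker 2 gets 7 (best alternative 4). Neither deviates — NE.
Both Type-A is not a NE: Maker 1 would switch to Type-C (8 > 4).
No other cell survives both best-response checks, so there are 2 pure NE.

2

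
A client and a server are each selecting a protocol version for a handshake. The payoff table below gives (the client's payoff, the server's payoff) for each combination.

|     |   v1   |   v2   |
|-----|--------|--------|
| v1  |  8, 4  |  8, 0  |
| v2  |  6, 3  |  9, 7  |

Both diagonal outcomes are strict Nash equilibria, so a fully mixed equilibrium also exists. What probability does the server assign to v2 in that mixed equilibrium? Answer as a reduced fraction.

2/3

The server's mix q on v1 must make the client indifferent between v1 and v2.
The client's payoff from v1: 8q + 8(1−q). From v2: 6q + 9(1−q).
Set equal: 2q = 1(1−q) → q = 1/3.
Probability on v2 is 1 − 1/3 = 2/3.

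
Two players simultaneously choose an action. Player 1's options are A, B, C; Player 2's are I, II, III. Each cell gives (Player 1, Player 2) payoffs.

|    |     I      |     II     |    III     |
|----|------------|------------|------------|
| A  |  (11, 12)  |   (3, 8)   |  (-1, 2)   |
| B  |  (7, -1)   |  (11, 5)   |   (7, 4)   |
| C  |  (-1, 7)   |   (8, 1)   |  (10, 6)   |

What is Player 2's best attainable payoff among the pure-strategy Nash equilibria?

(A, I) is a pure NE (Player 1: 11 ≥ 7; Player 2: 12 ≥ 8). Player 2 gets 12.
(B, II) is a pure NE (Player 1: 11 ≥ 8; Player 2: 5 ≥ 4). Player 2 gets 5.
Every other cell has a profitable deviation for at least one player. Highest of {12, 5} is 12.

12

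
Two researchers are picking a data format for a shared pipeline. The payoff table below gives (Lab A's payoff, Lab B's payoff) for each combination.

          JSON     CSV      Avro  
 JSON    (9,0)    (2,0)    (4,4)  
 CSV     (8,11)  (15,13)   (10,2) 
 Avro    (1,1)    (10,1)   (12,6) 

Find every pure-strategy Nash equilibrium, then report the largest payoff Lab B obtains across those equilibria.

13

Both CSV is a pure NE (Lab A: 15 ≥ 10; Lab B: 13 ≥ 11). Lab B gets 13.
Both Avro is a pure NE (Lab A: 12 ≥ 10; Lab B: 6 ≥ 1). Lab B gets 6.
Every other cell has a profitable deviation for at least one player. Highest of {13, 6} is 13.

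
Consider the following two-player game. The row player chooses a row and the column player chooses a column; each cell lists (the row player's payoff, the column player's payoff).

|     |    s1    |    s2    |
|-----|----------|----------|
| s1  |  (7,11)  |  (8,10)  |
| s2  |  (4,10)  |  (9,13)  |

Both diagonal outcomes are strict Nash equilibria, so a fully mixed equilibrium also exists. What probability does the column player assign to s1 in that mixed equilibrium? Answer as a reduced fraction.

The column player's mix q on s1 must make the row player indifferent between s1 and s2.
The row player's payoff from s1: 7q + 8(1−q). From s2: 4q + 9(1−q).
Set equal: 3q = 1(1−q) → q = 1/4.

1/4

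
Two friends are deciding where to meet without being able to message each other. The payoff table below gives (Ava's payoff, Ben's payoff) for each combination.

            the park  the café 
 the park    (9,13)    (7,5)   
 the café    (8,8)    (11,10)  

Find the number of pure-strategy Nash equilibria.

Both the park: Ava gets 9 (best alternative 8); Ben gets 13 (best alternative 5). Neither deviates — NE.
Both the café: Ava gets 11 (best alternative 7); Ben gets 10 (best alternative 8). Neither deviates — NE.
(the café, the park) is not a NE: Ava would switch to the park (9 > 8).
No other cell survives both best-response checks, so there are 2 pure NE.

2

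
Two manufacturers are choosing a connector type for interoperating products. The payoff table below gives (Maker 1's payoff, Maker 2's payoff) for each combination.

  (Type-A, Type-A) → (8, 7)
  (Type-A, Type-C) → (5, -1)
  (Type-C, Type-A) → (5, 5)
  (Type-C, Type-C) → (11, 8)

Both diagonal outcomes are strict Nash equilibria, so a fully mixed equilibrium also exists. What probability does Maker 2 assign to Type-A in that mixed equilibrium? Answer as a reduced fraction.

Maker 2's mix q on Type-A must make Maker 1 indifferent between Type-A and Type-C.
Maker 1's payoff from Type-A: 8q + 5(1−q). From Type-C: 5q + 11(1−q).
Set equal: 3q = 6(1−q) → q = 6/9 = 2/3.

2/3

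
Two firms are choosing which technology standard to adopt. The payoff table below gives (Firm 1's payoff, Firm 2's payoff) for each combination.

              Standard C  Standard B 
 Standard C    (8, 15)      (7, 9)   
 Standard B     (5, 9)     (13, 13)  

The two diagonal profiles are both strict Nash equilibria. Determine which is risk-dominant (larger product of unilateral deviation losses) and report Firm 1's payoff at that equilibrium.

At both Standard C: Firm 1 loses 8 − 5 = 3 by deviating; Firm 2 loses 15 − 9 = 6. Product = 3·6 = 18.
At both Standard B: Firm 1 loses 13 − 7 = 6 by deviating; Firm 2 loses 13 − 9 = 4. Product = 6·4 = 24.
24 > 18, so both Standard B is risk-dominant. Firm 1's payoff there is 13.

13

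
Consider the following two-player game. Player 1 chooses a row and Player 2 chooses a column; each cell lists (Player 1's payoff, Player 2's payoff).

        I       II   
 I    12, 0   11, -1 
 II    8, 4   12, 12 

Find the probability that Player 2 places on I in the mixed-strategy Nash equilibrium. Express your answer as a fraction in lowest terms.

1/5

Player 2's mix q on I must make Player 1 indifferent between I and II.
Player 1's payoff from I: 12q + 11(1−q). From II: 8q + 12(1−q).
Set equal: 4q = 1(1−q) → q = 1/5.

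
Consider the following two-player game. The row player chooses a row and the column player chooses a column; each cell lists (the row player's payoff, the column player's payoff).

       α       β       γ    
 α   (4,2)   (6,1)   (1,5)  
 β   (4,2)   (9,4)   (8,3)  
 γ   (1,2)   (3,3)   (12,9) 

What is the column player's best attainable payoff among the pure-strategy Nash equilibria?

9

Both β is a pure NE (the row player: 9 ≥ 6; the column player: 4 ≥ 3). The column player gets 4.
Both γ is a pure NE (the row player: 12 ≥ 8; the column player: 9 ≥ 3). The column player gets 9.
Every other cell has a profitable deviation for at least one player. Highest of {4, 9} is 9.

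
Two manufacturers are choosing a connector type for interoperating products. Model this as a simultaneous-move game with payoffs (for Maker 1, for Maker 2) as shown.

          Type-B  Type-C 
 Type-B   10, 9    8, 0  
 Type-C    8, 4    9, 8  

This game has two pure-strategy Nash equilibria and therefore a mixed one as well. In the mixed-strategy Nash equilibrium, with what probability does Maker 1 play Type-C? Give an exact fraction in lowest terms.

Maker 1's mix p on Type-B must make Maker 2 indifferent between Type-B and Type-C.
Maker 2's payoff from Type-B: 9p + 4(1−p). From Type-C: 0p + 8(1−p).
Set equal: 9p = 4(1−p) → p = 4/13.
Probability on Type-C is 1 − 4/13 = 9/13.

9/13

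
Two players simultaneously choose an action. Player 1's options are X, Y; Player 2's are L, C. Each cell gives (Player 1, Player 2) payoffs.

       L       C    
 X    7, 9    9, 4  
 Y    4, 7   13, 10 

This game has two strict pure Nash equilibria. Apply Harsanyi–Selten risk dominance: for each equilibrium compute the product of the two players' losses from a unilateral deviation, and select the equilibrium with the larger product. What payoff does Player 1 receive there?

7

At (X, L): Player 1 loses 7 − 4 = 3 by deviating; Player 2 loses 9 − 4 = 5. Product = 3·5 = 15.
At (Y, C): Player 1 loses 13 − 9 = 4 by deviating; Player 2 loses 10 − 7 = 3. Product = 4·3 = 12.
15 > 12, so (X, L) is risk-dominant. Player 1's payoff there is 7.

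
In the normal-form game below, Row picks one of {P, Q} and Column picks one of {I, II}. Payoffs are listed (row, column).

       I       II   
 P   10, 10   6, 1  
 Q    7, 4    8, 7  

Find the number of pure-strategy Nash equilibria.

2

(P, I): Row gets 10 (best alternative 7); Column gets 10 (best alternative 1). Neither deviates — NE.
(Q, II): Row gets 8 (best alternative 6); Column gets 7 (best alternative 4). Neither deviates — NE.
(P, II) is not a NE: Row would switch to Q (8 > 6).
No other cell survives both best-response checks, so there are 2 pure NE.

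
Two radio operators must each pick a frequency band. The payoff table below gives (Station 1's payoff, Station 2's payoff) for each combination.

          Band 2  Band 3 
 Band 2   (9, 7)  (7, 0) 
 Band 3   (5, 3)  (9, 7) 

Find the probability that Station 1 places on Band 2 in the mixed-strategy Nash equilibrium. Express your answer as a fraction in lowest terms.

Station 1's mix p on Band 2 must make Station 2 indifferent between Band 2 and Band 3.
Station 2's payoff from Band 2: 7p + 3(1−p). From Band 3: 0p + 7(1−p).
Set equal: 7p = 4(1−p) → p = 4/11.

4/11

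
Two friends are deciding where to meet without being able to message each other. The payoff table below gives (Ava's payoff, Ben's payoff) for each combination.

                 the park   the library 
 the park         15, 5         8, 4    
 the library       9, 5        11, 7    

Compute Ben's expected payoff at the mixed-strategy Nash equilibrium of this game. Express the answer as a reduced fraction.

Ava mixes with probability p on the park, chosen so Ben is indifferent: 5p + 5(1−p) = 4p + 7(1−p) gives p = 2/3.
Ben's expected payoff is 5·2/3 + 5·1/3 = 5.

5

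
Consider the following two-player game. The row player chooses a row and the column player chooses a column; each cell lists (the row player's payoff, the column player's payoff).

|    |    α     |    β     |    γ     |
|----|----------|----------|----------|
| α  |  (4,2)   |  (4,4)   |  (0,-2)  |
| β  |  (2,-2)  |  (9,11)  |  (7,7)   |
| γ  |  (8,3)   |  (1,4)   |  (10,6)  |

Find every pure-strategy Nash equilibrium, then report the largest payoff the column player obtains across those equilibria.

11

Both β is a pure NE (the row player: 9 ≥ 4; the column player: 11 ≥ 7). The column player gets 11.
Both γ is a pure NE (the row player: 10 ≥ 7; the column player: 6 ≥ 4). The column player gets 6.
Every other cell has a profitable deviation for at least one player. Highest of {11, 6} is 11.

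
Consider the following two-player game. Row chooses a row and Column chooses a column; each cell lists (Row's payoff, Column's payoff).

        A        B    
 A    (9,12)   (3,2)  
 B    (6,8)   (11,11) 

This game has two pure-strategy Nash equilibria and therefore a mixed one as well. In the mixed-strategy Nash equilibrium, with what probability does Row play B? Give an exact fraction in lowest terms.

10/13

Row's mix p on A must make Column indifferent between A and B.
Column's payoff from A: 12p + 8(1−p). From B: 2p + 11(1−p).
Set equal: 10p = 3(1−p) → p = 3/13.
Probability on B is 1 − 3/13 = 10/13.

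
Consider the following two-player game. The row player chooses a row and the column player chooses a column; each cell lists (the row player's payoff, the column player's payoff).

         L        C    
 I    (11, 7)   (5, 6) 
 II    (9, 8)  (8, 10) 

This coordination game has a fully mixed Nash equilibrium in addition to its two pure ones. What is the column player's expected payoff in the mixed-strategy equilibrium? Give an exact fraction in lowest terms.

22/3

The row player mixes with probability p on I, chosen so the column player is indifferent: 7p + 8(1−p) = 6p + 10(1−p) gives p = 2/3.
The column player's expected payoff is 7·2/3 + 8·1/3 = 22/3.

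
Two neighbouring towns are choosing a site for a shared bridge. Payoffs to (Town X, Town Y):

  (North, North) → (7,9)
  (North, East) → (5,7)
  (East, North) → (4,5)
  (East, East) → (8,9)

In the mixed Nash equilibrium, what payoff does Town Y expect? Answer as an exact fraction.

Town X mixes with probability p on North, chosen so Town Y is indifferent: 9p + 5(1−p) = 7p + 9(1−p) gives p = 2/3.
Town Y's expected payoff is 9·2/3 + 5·1/3 = 23/3.

23/3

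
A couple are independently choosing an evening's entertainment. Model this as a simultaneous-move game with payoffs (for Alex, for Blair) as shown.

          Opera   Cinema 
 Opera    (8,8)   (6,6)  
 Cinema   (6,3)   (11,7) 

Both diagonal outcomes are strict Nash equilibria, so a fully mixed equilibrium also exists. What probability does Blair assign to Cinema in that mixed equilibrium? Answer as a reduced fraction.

Blair's mix q on Opera must make Alex indifferent between Opera and Cinema.
Alex's payoff from Opera: 8q + 6(1−q). From Cinema: 6q + 11(1−q).
Set equal: 2q = 5(1−q) → q = 5/7.
Probability on Cinema is 1 − 5/7 = 2/7.

2/7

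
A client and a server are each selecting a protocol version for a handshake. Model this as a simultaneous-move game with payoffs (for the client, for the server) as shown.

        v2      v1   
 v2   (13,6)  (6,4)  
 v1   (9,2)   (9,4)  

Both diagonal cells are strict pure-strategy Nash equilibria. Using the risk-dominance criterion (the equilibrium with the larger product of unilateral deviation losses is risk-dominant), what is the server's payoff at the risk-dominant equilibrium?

At both v2: the client loses 13 − 9 = 4 by deviating; the server loses 6 − 4 = 2. Product = 4·2 = 8.
At both v1: the client loses 9 − 6 = 3 by deviating; the server loses 4 − 2 = 2. Product = 3·2 = 6.
8 > 6, so both v2 is risk-dominant. The server's payoff there is 6.

6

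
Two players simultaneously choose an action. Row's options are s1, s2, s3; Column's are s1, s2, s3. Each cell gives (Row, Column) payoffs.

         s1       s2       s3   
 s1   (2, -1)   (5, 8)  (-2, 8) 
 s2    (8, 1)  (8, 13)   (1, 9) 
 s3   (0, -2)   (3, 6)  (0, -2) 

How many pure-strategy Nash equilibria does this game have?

1

Both s2: Row gets 8 (best alternative 5); Column gets 13 (best alternative 9). Neither deviates — NE.
Both s1 is not a NE: Row would switch to s2 (8 > 2).
No other cell survives both best-response checks, so there is 1 pure NE.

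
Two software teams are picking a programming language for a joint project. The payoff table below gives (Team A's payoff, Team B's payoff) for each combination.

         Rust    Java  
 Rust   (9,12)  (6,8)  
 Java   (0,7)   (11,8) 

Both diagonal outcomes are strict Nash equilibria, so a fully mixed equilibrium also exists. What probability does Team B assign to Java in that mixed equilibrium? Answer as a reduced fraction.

9/14

Team B's mix q on Rust must make Team A indifferent between Rust and Java.
Team A's payoff from Rust: 9q + 6(1−q). From Java: 0q + 11(1−q).
Set equal: 9q = 5(1−q) → q = 5/14.
Probability on Java is 1 − 5/14 = 9/14.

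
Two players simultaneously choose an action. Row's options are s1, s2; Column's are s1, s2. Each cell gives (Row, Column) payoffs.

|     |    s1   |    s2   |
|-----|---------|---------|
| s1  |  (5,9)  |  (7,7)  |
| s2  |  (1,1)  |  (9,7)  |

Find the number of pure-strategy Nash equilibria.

2

Both s1: Row gets 5 (best alternative 1); Column gets 9 (best alternative 7). Neither deviates — NE.
Both s2: Row gets 9 (best alternative 7); Column gets 7 (best alternative 1). Neither deviates — NE.
(s2, s1) is not a NE: Row would switch to s1 (5 > 1).
No other cell survives both best-response checks, so there are 2 pure NE.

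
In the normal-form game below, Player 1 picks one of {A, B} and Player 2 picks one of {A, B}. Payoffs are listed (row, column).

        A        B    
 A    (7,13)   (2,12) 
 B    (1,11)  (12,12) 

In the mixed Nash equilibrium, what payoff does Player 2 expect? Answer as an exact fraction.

12

Player 1 mixes with probability p on A, chosen so Player 2 is indifferent: 13p + 11(1−p) = 12p + 12(1−p) gives p = 1/2.
Player 2's expected payoff is 13·1/2 + 11·1/2 = 12.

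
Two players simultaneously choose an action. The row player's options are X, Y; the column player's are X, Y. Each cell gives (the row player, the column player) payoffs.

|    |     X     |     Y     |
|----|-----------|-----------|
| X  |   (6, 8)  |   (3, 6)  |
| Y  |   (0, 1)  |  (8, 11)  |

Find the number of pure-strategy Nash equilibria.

Both X: the row player gets 6 (best alternative 0); the column player gets 8 (best alternative 6). Neither deviates — NE.
Both Y: the row player gets 8 (best alternative 3); the column player gets 11 (best alternative 1). Neither deviates — NE.
(Y, X) is not a NE: the row player would switch to X (6 > 0).
No other cell survives both best-response checks, so there are 2 pure NE.

2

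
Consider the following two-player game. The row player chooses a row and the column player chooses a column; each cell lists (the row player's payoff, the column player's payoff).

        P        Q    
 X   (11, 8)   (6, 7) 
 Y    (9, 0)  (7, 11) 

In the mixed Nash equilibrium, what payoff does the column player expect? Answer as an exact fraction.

22/3

The row player mixes with probability p on X, chosen so the column player is indifferent: 8p + 0(1−p) = 7p + 11(1−p) gives p = 11/12.
The column player's expected payoff is 8·11/12 + 0·1/12 = 22/3.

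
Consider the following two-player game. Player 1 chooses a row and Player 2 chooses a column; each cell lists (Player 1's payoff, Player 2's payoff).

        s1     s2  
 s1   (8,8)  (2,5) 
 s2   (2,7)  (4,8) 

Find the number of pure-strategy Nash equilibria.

Both s1: Player 1 gets 8 (best alternative 2); Player 2 gets 8 (best alternative 5). Neither deviates — NE.
Both s2: Player 1 gets 4 (best alternative 2); Player 2 gets 8 (best alternative 7). Neither deviates — NE.
(s2, s1) is not a NE: Player 1 would switch to s1 (8 > 2).
No other cell survives both best-response checks, so there are 2 pure NE.

2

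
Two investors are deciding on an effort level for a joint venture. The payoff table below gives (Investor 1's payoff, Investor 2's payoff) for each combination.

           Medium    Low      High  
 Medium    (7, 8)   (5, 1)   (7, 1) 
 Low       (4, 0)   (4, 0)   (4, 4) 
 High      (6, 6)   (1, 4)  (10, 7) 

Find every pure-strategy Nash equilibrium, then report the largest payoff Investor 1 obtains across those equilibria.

Both Medium is a pure NE (Investor 1: 7 ≥ 6; Investor 2: 8 ≥ 1). Investor 1 gets 7.
Both High is a pure NE (Investor 1: 10 ≥ 7; Investor 2: 7 ≥ 6). Investor 1 gets 10.
Every other cell has a profitable deviation for at least one player. Highest of {7, 10} is 10.

10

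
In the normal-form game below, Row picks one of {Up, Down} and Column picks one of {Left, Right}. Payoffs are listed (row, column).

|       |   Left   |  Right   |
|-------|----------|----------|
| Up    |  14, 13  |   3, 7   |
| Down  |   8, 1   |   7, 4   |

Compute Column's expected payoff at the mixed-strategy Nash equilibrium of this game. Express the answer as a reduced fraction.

Row mixes with probability p on Up, chosen so Column is indifferent: 13p + 1(1−p) = 7p + 4(1−p) gives p = 1/3.
Column's expected payoff is 13·1/3 + 1·2/3 = 5.

5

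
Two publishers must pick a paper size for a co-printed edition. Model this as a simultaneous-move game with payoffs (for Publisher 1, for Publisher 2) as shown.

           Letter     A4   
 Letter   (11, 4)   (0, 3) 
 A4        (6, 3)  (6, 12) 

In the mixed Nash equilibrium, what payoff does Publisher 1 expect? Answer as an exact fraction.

6

Publisher 2 mixes with probability q on Letter, chosen so Publisher 1 is indifferent: 11q + 0(1−q) = 6q + 6(1−q) gives q = 6/11.
Publisher 1's expected payoff (from either row, since indifferent) is 11·6/11 + 0·5/11 = 6.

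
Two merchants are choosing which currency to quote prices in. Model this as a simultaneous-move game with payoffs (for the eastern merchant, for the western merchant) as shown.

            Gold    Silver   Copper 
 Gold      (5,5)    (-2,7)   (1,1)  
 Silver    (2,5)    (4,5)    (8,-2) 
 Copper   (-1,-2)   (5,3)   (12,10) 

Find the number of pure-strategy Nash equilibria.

1

Both Copper: the eastern merchant gets 12 (best alternative 8); the western merchant gets 10 (best alternative 3). Neither deviates — NE.
Both Silver is not a NE: the eastern merchant would switch to Copper (5 > 4).
No other cell survives both best-response checks, so there is 1 pure NE.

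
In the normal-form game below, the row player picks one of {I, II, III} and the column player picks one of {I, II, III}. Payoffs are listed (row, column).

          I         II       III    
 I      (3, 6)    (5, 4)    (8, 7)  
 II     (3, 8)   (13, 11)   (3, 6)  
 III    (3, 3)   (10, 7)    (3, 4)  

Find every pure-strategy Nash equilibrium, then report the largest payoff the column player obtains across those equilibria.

11

(I, III) is a pure NE (the row player: 8 ≥ 3; the column player: 7 ≥ 6). The column player gets 7.
Both II is a pure NE (the row player: 13 ≥ 10; the column player: 11 ≥ 8). The column player gets 11.
Every other cell has a profitable deviation for at least one player. Highest of {7, 11} is 11.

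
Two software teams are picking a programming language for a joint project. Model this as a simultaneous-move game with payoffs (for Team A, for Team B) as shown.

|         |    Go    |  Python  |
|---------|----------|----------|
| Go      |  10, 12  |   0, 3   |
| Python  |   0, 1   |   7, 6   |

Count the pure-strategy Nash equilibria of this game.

Both Go: Team A gets 10 (best alternative 0); Team B gets 12 (best alternative 3). Neither deviates — NE.
Both Python: Team A gets 7 (best alternative 0); Team B gets 6 (best alternative 1). Neither deviates — NE.
(Go, Python) is not a NE: Team A would switch to Python (7 > 0).
No other cell survives both best-response checks, so there are 2 pure NE.

2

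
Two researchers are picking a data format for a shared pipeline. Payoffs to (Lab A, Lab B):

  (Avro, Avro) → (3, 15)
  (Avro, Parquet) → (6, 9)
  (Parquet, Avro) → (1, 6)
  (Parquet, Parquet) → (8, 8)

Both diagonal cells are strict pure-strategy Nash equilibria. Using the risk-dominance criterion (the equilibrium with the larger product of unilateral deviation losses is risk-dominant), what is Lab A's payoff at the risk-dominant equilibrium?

3

At both Avro: Lab A loses 3 − 1 = 2 by deviating; Lab B loses 15 − 9 = 6. Product = 2·6 = 12.
At both Parquet: Lab A loses 8 − 6 = 2 by deviating; Lab B loses 8 − 6 = 2. Product = 2·2 = 4.
12 > 4, so both Avro is risk-dominant. Lab A's payoff there is 3.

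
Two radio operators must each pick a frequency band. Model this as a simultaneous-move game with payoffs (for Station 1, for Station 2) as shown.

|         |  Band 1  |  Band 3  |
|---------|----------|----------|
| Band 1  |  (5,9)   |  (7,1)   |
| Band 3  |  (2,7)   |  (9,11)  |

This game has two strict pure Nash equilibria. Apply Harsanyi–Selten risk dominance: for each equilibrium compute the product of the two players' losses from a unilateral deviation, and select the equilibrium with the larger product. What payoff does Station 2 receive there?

9

At both Band 1: Station 1 loses 5 − 2 = 3 by deviating; Station 2 loses 9 − 1 = 8. Product = 3·8 = 24.
At both Band 3: Station 1 loses 9 − 7 = 2 by deviating; Station 2 loses 11 − 7 = 4. Product = 2·4 = 8.
24 > 8, so both Band 1 is risk-dominant. Station 2's payoff there is 9.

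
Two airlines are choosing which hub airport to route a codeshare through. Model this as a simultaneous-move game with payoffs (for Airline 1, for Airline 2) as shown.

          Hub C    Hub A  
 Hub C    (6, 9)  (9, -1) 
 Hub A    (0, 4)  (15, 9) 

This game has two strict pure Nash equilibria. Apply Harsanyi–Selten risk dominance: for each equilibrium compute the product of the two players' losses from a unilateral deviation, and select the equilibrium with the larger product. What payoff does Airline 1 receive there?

6

At both Hub C: Airline 1 loses 6 − 0 = 6 by deviating; Airline 2 loses 9 − (-1) = 10. Product = 6·10 = 60.
At both Hub A: Airline 1 loses 15 − 9 = 6 by deviating; Airline 2 loses 9 − 4 = 5. Product = 6·5 = 30.
60 > 30, so both Hub C is risk-dominant. Airline 1's payoff there is 6.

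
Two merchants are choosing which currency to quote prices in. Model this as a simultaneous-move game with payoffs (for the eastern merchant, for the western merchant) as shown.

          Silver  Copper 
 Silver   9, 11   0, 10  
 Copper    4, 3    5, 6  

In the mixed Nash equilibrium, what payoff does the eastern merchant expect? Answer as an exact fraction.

The western merchant mixes with probability q on Silver, chosen so the eastern merchant is indifferent: 9q + 0(1−q) = 4q + 5(1−q) gives q = 1/2.
The eastern merchant's expected payoff (from either row, since indifferent) is 9·1/2 + 0·1/2 = 9/2.

9/2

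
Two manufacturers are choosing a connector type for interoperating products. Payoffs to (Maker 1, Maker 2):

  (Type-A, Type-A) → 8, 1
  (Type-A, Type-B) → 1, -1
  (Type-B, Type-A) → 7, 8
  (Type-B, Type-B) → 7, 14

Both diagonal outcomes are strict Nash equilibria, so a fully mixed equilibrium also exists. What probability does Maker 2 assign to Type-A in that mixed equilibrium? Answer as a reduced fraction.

6/7

Maker 2's mix q on Type-A must make Maker 1 indifferent between Type-A and Type-B.
Maker 1's payoff from Type-A: 8q + 1(1−q). From Type-B: 7q + 7(1−q).
Set equal: 1q = 6(1−q) → q = 6/7.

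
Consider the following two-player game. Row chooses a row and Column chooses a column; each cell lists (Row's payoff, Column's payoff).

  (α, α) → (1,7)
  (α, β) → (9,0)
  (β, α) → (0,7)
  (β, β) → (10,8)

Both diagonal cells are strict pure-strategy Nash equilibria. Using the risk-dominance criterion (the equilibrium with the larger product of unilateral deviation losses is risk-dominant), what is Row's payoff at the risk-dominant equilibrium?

At both α: Row loses 1 − 0 = 1 by deviating; Column loses 7 − 0 = 7. Product = 1·7 = 7.
At both β: Row loses 10 − 9 = 1 by deviating; Column loses 8 − 7 = 1. Product = 1·1 = 1.
7 > 1, so both α is risk-dominant. Row's payoff there is 1.

1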